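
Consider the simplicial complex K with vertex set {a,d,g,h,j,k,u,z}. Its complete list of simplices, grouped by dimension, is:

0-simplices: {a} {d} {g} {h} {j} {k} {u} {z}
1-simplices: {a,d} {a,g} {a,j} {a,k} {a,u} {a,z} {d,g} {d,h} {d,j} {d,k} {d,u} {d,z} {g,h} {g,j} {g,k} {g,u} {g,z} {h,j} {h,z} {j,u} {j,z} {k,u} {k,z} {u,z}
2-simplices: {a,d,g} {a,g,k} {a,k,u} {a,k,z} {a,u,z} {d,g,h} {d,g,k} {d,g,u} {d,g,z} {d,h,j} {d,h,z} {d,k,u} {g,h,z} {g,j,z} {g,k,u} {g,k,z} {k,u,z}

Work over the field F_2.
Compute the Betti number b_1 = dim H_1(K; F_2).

b_1=3

n_0=8 n_1=24 n_2=17  [Z2]
∂1: piv[ad,ag,aj,ak,au,az,dh] rk=7  ker:dg,dj,dk,du,dz,gh,gj,gk,gu,gz,hj,hz,ju,jz,ku,kz,uz
∂2: piv[adg,agk,aku,akz,auz,dgh,dgk,dgu,dgz,dhj,dhz,dku,gjz,gkz] rk=14  ker:ghz,gku,kuz
b_1=(24−7)−14=3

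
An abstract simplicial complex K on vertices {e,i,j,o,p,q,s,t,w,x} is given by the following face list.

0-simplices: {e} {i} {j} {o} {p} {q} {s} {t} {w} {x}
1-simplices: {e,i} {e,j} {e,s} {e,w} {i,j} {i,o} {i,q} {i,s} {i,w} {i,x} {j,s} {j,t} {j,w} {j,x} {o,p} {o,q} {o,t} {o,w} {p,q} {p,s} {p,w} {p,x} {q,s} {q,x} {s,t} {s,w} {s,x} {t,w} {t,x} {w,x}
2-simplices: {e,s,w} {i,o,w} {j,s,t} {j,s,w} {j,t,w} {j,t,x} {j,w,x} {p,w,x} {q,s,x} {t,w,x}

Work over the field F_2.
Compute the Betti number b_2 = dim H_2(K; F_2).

b_2=1

n_0=10 n_1=30 n_2=10  [Z2]
∂1: piv[ei,ej,es,ew,io,iq,ix,jt,op] rk=9  ker:ij,is,iw,js,jw,jx,oq,ot,ow,pq,ps,pw,px,qs,qx,st,sw,sx,tw,tx,wx
∂2: piv[esw,iow,jst,jsw,jtw,jtx,jwx,pwx,qsx] rk=9  ker:twx
b_2=(10−9)−0=1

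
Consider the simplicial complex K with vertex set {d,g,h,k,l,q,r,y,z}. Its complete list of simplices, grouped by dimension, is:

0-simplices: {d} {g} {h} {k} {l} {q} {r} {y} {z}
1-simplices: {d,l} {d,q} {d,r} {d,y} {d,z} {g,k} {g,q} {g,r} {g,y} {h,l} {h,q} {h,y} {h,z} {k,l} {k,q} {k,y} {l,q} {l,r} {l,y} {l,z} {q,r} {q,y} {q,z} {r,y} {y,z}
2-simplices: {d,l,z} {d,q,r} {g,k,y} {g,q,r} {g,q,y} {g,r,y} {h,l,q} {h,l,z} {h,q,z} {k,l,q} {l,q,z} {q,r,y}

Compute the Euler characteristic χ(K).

n_0=9 n_1=25 n_2=12
χ=+9−25+12=-4

χ(K)=-4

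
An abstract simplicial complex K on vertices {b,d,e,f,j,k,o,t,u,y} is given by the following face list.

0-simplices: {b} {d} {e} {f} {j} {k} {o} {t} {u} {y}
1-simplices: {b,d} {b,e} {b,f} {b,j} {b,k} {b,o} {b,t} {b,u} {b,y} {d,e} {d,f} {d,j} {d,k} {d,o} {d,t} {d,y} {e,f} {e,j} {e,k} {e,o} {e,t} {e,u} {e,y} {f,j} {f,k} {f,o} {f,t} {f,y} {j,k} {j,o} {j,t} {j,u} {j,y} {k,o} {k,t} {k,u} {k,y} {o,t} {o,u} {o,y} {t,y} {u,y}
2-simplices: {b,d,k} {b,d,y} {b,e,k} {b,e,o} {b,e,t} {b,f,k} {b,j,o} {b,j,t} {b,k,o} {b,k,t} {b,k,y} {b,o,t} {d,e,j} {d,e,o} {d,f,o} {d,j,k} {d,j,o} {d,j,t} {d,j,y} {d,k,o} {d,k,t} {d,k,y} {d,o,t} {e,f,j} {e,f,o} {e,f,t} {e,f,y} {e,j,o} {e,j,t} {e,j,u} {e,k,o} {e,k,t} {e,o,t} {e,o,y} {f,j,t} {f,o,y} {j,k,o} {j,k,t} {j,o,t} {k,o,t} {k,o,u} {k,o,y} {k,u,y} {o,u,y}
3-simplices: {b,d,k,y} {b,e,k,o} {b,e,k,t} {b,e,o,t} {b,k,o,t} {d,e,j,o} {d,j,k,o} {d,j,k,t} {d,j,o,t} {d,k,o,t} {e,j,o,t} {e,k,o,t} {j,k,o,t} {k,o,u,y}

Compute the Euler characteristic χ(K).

χ(K)=-2

n_0=10 n_1=42 n_2=44 n_3=14
χ=+10−42+44−14=-2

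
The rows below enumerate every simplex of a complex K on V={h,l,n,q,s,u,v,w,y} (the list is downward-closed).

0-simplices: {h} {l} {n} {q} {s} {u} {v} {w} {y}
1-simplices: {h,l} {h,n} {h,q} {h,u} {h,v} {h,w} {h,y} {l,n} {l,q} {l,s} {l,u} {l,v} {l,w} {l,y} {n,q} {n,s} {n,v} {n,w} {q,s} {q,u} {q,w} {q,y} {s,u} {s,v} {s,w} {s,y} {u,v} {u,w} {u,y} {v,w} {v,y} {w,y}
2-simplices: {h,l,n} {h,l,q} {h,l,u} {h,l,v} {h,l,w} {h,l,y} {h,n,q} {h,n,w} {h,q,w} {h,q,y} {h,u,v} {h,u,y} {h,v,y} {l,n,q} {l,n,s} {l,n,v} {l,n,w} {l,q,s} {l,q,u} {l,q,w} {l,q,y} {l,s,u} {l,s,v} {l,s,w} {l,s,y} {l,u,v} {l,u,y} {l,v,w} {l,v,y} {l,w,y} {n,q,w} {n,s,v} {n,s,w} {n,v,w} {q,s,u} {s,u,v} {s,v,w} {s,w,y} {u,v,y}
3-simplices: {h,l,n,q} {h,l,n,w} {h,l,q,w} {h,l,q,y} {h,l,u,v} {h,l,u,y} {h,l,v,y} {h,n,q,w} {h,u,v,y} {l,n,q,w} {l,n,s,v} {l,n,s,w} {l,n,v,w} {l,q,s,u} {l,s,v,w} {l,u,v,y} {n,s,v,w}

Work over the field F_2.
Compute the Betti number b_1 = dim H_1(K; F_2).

n_0=9 n_1=32 n_2=39 n_3=17  [Z2]
∂1: piv[hl,hn,hq,hu,hv,hw,hy,ls] rk=8  ker:ln,lq,lu,lv,lw,ly,nq,ns,nv,nw,qs,qu,qw,qy,su,sv,sw,sy,uv,uw,uy,vw,vy,wy
∂2: piv[hln,hlq,hlu,hlv,hlw,hly,hnq,hnw,hqw,hqy,huv,huy,hvy,lns,lnv,lqs,lqu,lsu,lsv,lsw,lsy,lvw,lwy] rk=23  ker:lnq,lnw,lqw,lqy,luv,luy,lvy,nqw,nsv,nsw,nvw,qsu,suv,svw,swy,uvy
∂3: piv[hlnq,hlnw,hlqw,hlqy,hluv,hluy,hlvy,hnqw,huvy,lnsv,lnsw,lnvw,lqsu,lsvw] rk=14  ker:lnqw,luvy,nsvw
b_1=(32−8)−23=1

b_1=1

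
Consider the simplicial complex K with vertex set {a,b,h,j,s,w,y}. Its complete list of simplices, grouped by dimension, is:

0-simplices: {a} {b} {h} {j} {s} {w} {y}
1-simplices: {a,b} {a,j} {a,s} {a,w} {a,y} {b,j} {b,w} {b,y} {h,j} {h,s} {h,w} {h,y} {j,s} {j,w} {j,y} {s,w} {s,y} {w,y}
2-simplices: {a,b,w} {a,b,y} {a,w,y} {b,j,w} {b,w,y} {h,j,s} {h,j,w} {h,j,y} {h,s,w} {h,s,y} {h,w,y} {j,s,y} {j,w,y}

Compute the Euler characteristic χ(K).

n_0=7 n_1=18 n_2=13
χ=+7−18+13=2

χ(K)=2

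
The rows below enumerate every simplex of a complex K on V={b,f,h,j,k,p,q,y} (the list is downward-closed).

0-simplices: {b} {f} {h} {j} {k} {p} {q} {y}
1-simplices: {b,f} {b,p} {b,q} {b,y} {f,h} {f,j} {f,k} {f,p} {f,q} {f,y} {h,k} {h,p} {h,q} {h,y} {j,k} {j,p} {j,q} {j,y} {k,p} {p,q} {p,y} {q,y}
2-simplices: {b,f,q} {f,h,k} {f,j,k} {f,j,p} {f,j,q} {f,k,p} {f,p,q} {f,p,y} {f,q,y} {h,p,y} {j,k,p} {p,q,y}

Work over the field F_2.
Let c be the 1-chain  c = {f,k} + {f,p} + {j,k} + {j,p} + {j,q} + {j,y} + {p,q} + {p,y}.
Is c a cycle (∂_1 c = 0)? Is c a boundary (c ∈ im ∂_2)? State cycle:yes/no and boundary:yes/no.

cycle:yes boundary:no

n_0=8 n_1=22 n_2=12  [Z2]
∂1: piv[bf,bp,bq,by,fh,fj,fk] rk=7  ker:fp,fq,fy,hk,hp,hq,hy,jk,jp,jq,jy,kp,pq,py,qy
∂2: piv[bfq,fhk,fjk,fjp,fjq,fkp,fpq,fpy,fqy,hpy] rk=10  ker:jkp,pqy
∂1c = 0
c vs im∂2: residual ≠ 0 ⇒ not boundary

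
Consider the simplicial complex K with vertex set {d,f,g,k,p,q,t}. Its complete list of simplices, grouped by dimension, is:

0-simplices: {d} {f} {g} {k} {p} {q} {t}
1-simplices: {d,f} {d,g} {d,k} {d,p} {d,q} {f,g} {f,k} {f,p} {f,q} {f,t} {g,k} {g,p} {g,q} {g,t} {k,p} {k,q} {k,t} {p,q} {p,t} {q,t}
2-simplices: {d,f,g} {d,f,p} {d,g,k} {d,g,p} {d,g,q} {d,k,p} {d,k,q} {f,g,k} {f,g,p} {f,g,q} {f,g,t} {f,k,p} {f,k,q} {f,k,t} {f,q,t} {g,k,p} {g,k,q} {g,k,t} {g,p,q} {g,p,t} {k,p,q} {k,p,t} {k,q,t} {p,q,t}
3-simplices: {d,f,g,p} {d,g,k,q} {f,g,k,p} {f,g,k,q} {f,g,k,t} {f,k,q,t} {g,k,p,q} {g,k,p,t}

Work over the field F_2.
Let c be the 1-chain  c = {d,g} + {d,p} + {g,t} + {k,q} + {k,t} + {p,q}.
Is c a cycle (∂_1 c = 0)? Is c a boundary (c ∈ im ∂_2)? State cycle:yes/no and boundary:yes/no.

cycle:yes boundary:yes

n_0=7 n_1=20 n_2=24 n_3=8  [Z2]
∂1: piv[df,dg,dk,dp,dq,ft] rk=6  ker:fg,fk,fp,fq,gk,gp,gq,gt,kp,kq,kt,pq,pt,qt
∂2: piv[dfg,dfp,dgk,dgp,dgq,dkp,dkq,fgk,fgq,fgt,fkt,fqt,gpq,gpt] rk=14  ker:fgp,fkp,fkq,gkp,gkq,gkt,kpq,kpt,kqt,pqt
∂3: piv[dfgp,dgkq,fgkp,fgkq,fgkt,fkqt,gkpq,gkpt] rk=8
∂1c = 0
c vs im∂2: reduces to 0 ⇒ boundary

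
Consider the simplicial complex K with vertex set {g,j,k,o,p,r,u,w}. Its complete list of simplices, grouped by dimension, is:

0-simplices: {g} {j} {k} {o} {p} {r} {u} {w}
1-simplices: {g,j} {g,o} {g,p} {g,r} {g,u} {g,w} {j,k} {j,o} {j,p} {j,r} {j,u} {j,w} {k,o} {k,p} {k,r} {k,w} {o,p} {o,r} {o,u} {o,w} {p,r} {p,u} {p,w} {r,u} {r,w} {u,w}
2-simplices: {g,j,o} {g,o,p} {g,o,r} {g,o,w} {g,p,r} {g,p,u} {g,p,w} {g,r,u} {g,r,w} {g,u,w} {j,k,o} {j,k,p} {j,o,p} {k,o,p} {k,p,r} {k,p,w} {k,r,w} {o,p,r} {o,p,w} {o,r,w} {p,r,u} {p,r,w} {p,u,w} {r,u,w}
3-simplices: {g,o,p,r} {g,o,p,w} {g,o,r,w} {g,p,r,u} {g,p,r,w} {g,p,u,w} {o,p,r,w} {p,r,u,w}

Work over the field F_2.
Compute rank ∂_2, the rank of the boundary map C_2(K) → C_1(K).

rank∂_2=15

n_0=8 n_1=26 n_2=24 n_3=8  [Z2]
∂1: piv[gj,go,gp,gr,gu,gw,jk] rk=7  ker:jo,jp,jr,ju,jw,ko,kp,kr,kw,op,or,ou,ow,pr,pu,pw,ru,rw,uw
∂2: piv[gjo,gop,gor,gow,gpr,gpu,gpw,gru,grw,guw,jko,jkp,jop,kpr,kpw] rk=15  ker:kop,krw,opr,opw,orw,pru,prw,puw,ruw
∂3: piv[gopr,gopw,gorw,gpru,gprw,gpuw,pruw] rk=7  ker:oprw
rk∂_2=15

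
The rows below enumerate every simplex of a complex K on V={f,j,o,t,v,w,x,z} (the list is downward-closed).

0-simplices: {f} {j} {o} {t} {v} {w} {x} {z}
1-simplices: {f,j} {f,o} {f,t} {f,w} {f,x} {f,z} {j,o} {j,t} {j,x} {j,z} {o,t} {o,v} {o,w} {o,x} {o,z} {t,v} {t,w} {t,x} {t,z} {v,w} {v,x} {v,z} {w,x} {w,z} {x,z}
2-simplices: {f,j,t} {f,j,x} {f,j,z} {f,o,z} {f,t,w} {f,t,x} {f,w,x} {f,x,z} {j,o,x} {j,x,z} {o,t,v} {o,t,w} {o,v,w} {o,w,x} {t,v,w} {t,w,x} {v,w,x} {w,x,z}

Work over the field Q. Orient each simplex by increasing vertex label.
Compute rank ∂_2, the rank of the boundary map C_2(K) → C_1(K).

n_0=8 n_1=25 n_2=18  [Q]
∂1: piv[fj,fo,ft,fw,fx,fz,ov] rk=7  ker:jo,jt,jx,jz,ot,ow,ox,oz,tv,tw,tx,tz,vw,vx,vz,wx,wz,xz
∂2: piv[fjt,fjx,fjz,foz,ftw,ftx,fwx,fxz,jox,otv,otw,ovw,owx,vwx,wxz] rk=15  ker:jxz,tvw,twx
rk∂_2=15

rank∂_2=15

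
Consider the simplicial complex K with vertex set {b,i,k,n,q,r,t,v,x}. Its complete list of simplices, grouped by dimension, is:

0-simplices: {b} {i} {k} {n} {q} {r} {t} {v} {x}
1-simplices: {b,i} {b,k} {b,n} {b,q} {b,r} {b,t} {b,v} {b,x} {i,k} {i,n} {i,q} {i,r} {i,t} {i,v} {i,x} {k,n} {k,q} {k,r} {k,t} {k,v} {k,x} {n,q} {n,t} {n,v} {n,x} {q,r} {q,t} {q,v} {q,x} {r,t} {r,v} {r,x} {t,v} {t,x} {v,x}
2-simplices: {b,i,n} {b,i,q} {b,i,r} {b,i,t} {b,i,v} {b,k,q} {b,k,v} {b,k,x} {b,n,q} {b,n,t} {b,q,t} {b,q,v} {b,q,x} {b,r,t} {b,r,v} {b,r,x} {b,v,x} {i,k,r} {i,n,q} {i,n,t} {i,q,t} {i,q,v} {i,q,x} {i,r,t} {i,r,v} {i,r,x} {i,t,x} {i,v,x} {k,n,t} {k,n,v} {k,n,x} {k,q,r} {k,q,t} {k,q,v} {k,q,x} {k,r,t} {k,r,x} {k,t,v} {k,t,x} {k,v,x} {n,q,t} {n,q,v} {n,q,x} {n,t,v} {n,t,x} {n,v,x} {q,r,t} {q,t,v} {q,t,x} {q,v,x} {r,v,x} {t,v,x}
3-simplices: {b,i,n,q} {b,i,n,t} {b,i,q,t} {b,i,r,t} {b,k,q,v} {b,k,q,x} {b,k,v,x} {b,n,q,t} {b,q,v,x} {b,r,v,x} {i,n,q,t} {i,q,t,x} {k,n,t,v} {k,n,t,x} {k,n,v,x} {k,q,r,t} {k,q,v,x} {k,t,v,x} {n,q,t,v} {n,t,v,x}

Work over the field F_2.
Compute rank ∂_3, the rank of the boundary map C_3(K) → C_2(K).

n_0=9 n_1=35 n_2=52 n_3=20  [Z2]
∂1: piv[bi,bk,bn,bq,br,bt,bv,bx] rk=8  ker:ik,in,iq,ir,it,iv,ix,kn,kq,kr,kt,kv,kx,nq,nt,nv,nx,qr,qt,qv,qx,rt,rv,rx,tv,tx,vx
∂2: piv[bin,biq,bir,bit,biv,bkq,bkv,bkx,bnq,bnt,bqt,bqv,bqx,brt,brv,brx,bvx,ikr,iqx,itx,knt,knv,knx,kqr,kqt,krt,ktv] rk=27  ker:inq,int,iqt,iqv,irt,irv,irx,ivx,kqv,kqx,krx,ktx,kvx,nqt,nqv,nqx,ntv,ntx,nvx,qrt,qtv,qtx,qvx,rvx,tvx
∂3: piv[binq,bint,biqt,birt,bkqv,bkqx,bkvx,bnqt,bqvx,brvx,iqtx,kntv,kntx,knvx,kqrt,ktvx,nqtv] rk=17  ker:inqt,kqvx,ntvx
rk∂_3=17

rank∂_3=17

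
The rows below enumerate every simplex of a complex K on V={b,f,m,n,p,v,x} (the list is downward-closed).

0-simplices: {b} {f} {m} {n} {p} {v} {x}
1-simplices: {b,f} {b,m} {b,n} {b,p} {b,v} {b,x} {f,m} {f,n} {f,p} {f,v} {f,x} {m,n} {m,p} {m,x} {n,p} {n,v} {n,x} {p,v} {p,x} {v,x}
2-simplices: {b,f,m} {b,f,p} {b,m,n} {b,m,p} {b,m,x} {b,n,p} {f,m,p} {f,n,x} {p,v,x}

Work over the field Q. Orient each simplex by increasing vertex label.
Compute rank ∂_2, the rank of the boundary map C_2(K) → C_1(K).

n_0=7 n_1=20 n_2=9  [Q]
∂1: piv[bf,bm,bn,bp,bv,bx] rk=6  ker:fm,fn,fp,fv,fx,mn,mp,mx,np,nv,nx,pv,px,vx
∂2: piv[bfm,bfp,bmn,bmp,bmx,bnp,fnx,pvx] rk=8  ker:fmp
rk∂_2=8

rank∂_2=8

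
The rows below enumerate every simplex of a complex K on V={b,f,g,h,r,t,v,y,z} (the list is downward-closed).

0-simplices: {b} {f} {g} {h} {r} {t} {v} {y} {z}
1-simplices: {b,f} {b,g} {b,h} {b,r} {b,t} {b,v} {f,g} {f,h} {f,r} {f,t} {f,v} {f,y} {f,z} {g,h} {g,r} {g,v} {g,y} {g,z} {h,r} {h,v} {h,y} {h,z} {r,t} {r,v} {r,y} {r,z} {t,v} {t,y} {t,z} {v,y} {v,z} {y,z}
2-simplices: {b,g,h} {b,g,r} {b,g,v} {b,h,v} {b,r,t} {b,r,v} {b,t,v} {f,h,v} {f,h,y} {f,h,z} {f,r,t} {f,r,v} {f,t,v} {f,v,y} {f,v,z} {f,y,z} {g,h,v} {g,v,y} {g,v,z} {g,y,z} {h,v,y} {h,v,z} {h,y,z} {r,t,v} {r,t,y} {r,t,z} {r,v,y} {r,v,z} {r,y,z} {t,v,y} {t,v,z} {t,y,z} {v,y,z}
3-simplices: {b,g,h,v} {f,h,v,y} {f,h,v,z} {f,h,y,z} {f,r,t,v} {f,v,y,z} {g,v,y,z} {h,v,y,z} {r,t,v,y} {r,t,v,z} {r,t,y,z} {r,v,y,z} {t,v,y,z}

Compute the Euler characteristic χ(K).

χ(K)=-3

n_0=9 n_1=32 n_2=33 n_3=13
χ=+9−32+33−13=-3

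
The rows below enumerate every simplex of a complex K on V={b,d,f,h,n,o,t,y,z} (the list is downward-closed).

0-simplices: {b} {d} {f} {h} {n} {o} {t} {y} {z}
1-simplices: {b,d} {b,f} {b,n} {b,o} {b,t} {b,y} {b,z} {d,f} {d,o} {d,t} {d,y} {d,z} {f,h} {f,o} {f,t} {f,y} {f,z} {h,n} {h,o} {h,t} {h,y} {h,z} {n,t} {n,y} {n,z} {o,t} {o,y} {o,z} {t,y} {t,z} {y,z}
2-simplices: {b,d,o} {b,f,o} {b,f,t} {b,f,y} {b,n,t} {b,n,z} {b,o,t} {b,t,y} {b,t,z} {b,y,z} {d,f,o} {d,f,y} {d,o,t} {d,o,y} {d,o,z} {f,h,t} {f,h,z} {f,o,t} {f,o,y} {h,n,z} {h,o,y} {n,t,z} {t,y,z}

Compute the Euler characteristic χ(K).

n_0=9 n_1=31 n_2=23
χ=+9−31+23=1

χ(K)=1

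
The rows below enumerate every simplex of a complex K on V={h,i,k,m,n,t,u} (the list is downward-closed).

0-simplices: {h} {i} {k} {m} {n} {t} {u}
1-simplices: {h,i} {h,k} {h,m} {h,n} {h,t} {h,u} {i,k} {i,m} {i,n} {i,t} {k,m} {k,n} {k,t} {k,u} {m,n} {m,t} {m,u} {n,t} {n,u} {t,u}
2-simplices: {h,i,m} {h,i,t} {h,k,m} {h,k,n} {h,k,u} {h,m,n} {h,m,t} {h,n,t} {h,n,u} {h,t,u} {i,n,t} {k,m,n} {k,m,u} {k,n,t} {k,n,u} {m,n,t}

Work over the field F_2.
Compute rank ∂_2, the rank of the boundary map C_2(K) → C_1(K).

rank∂_2=13

n_0=7 n_1=20 n_2=16  [Z2]
∂1: piv[hi,hk,hm,hn,ht,hu] rk=6  ker:ik,im,in,it,km,kn,kt,ku,mn,mt,mu,nt,nu,tu
∂2: piv[him,hit,hkm,hkn,hku,hmn,hmt,hnt,hnu,htu,int,kmu,knt] rk=13  ker:kmn,knu,mnt
rk∂_2=13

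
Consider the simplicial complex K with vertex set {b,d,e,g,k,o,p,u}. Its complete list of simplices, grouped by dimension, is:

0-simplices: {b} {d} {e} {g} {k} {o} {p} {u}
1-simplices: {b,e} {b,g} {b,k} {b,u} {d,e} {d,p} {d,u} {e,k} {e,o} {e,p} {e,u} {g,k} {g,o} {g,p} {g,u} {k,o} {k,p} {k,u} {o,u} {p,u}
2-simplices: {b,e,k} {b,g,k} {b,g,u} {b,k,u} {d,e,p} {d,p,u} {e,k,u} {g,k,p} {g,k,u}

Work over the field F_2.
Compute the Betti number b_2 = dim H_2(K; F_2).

b_2=1

n_0=8 n_1=20 n_2=9  [Z2]
∂1: piv[be,bg,bk,bu,de,dp,eo] rk=7  ker:du,ek,ep,eu,gk,go,gp,gu,ko,kp,ku,ou,pu
∂2: piv[bek,bgk,bgu,bku,dep,dpu,eku,gkp] rk=8  ker:gku
b_2=(9−8)−0=1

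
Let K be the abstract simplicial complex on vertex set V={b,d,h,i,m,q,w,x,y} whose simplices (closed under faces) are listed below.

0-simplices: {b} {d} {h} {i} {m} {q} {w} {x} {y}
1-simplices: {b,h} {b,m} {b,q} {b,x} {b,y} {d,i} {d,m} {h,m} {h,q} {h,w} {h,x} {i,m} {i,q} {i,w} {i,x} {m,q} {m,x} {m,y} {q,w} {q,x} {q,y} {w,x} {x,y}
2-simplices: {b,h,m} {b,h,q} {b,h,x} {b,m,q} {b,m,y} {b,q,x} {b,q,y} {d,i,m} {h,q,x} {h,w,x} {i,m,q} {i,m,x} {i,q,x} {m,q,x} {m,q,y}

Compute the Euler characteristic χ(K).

n_0=9 n_1=23 n_2=15
χ=+9−23+15=1

χ(K)=1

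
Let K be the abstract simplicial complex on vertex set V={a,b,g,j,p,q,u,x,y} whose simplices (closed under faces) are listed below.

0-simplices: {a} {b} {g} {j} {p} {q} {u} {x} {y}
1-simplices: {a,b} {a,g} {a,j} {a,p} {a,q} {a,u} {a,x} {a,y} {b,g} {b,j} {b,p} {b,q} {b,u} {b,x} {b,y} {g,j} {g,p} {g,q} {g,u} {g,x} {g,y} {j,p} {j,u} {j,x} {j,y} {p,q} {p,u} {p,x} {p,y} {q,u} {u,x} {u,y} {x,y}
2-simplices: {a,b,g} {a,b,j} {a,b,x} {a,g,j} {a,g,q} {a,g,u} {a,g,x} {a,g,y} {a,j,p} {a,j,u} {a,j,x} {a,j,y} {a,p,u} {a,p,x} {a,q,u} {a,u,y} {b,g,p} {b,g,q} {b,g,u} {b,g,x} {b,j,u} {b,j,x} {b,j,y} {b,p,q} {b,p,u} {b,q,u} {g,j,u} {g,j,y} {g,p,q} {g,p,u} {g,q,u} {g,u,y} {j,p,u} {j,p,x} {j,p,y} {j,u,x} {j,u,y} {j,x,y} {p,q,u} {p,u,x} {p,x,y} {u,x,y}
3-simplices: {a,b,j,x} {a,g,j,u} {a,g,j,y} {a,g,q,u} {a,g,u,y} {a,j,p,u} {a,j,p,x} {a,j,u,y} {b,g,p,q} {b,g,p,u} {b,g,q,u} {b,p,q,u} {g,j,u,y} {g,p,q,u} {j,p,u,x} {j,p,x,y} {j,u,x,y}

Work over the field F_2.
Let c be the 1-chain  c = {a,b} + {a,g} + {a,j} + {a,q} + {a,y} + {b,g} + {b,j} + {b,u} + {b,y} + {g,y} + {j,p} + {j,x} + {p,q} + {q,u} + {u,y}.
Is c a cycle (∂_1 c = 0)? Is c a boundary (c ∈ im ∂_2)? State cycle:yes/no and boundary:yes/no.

n_0=9 n_1=33 n_2=42 n_3=17  [Z2]
∂1: piv[ab,ag,aj,ap,aq,au,ax,ay] rk=8  ker:bg,bj,bp,bq,bu,bx,by,gj,gp,gq,gu,gx,gy,jp,ju,jx,jy,pq,pu,px,py,qu,ux,uy,xy
∂2: piv[abg,abj,abx,agj,agq,agu,agx,agy,ajp,aju,ajx,ajy,apu,apx,aqu,auy,bgp,bgq,bgu,bjy,bpq,bpu,jpy,jux,jxy] rk=25  ker:bgx,bju,bjx,bqu,gju,gjy,gpq,gpu,gqu,guy,jpu,jpx,juy,pqu,pux,pxy,uxy
∂3: piv[abjx,agju,agjy,agqu,aguy,ajpu,ajpx,ajuy,bgpq,bgpu,bgqu,bpqu,jpux,jpxy,juxy] rk=15  ker:gjuy,gpqu
∂1c = {a} + {b} + {g} + {q} + {u} + {x}

cycle:no boundary:no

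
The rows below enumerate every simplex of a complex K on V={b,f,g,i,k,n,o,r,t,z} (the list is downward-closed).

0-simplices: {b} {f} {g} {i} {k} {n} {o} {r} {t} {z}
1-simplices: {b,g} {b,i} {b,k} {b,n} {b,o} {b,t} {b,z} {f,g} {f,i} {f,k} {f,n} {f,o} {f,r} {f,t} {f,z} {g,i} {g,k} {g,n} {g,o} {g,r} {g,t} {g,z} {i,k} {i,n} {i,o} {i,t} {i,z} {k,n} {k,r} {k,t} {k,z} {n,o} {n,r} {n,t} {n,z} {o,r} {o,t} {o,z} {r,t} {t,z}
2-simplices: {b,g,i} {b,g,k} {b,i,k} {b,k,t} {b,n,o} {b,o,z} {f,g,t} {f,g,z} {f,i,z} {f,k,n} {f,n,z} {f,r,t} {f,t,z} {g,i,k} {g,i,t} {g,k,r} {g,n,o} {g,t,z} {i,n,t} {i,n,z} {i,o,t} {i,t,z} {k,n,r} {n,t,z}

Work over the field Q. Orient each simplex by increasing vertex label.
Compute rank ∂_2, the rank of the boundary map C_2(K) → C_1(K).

rank∂_2=21

n_0=10 n_1=40 n_2=24  [Q]
∂1: piv[bg,bi,bk,bn,bo,bt,bz,fg,fr] rk=9  ker:fi,fk,fn,fo,ft,fz,gi,gk,gn,go,gr,gt,gz,ik,in,io,it,iz,kn,kr,kt,kz,no,nr,nt,nz,or,ot,oz,rt,tz
∂2: piv[bgi,bgk,bik,bkt,bno,boz,fgt,fgz,fiz,fkn,fnz,frt,ftz,git,gkr,gno,int,inz,iot,itz,knr] rk=21  ker:gik,gtz,ntz
rk∂_2=21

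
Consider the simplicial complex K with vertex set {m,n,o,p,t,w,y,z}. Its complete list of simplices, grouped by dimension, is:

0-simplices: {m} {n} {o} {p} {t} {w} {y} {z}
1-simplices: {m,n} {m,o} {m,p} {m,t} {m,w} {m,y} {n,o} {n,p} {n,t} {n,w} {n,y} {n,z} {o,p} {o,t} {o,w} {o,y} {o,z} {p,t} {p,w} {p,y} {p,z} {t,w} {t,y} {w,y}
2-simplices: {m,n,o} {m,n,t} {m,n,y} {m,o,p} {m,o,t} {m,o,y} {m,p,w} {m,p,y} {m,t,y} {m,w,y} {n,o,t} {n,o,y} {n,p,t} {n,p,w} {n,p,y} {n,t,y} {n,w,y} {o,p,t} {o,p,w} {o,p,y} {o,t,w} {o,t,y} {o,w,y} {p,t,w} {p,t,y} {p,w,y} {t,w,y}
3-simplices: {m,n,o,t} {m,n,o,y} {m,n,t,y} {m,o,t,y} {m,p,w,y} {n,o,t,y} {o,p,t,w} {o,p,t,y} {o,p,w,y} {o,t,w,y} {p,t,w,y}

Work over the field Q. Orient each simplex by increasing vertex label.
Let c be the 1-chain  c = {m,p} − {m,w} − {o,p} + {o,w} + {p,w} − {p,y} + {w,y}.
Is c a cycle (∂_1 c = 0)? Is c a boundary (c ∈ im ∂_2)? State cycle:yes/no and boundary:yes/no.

n_0=8 n_1=24 n_2=27 n_3=11  [Q]
∂1: piv[mn,mo,mp,mt,mw,my,nz] rk=7  ker:no,np,nt,nw,ny,op,ot,ow,oy,oz,pt,pw,py,pz,tw,ty,wy
∂2: piv[mno,mnt,mny,mop,mot,moy,mpw,mpy,mty,mwy,npt,npw,npy,opw,otw] rk=15  ker:not,noy,nty,nwy,opt,opy,oty,owy,ptw,pty,pwy,twy
∂3: piv[mnot,mnoy,mnty,moty,mpwy,optw,opty,opwy,otwy] rk=9  ker:noty,ptwy
∂1c = 0
c vs im∂2: reduces to 0 ⇒ boundary

cycle:yes boundary:yes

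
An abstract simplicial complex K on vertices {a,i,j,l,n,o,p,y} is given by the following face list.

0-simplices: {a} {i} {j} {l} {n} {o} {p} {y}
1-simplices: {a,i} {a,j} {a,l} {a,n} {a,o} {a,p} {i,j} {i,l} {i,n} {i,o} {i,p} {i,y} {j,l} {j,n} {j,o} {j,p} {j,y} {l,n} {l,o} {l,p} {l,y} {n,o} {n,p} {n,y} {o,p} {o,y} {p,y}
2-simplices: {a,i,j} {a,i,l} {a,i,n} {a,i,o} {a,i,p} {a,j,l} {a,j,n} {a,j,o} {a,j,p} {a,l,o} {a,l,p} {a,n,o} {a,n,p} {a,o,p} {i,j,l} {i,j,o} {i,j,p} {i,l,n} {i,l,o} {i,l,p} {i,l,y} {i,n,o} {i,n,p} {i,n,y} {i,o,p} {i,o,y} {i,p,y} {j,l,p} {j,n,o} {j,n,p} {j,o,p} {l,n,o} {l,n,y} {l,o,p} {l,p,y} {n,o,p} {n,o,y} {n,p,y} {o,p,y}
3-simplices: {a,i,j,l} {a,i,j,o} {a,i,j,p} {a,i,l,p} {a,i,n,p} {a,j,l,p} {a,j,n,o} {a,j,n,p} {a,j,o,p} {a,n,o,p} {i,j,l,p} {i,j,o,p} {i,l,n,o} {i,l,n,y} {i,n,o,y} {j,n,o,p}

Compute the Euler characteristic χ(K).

n_0=8 n_1=27 n_2=39 n_3=16
χ=+8−27+39−16=4

χ(K)=4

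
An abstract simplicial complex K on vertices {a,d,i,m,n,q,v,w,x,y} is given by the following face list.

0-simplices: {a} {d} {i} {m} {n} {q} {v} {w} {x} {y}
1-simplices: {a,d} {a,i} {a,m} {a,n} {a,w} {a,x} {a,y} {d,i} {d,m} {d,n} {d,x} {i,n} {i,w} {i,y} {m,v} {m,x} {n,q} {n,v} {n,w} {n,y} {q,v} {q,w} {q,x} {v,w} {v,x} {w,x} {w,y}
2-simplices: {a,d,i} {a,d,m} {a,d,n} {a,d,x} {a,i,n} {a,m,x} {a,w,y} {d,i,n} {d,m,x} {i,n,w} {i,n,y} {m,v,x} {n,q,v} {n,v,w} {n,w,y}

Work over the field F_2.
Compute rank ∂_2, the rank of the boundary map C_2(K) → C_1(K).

n_0=10 n_1=27 n_2=15  [Z2]
∂1: piv[ad,ai,am,an,aw,ax,ay,mv,nq] rk=9  ker:di,dm,dn,dx,in,iw,iy,mx,nv,nw,ny,qv,qw,qx,vw,vx,wx,wy
∂2: piv[adi,adm,adn,adx,ain,amx,awy,inw,iny,mvx,nqv,nvw,nwy] rk=13  ker:din,dmx
rk∂_2=13

rank∂_2=13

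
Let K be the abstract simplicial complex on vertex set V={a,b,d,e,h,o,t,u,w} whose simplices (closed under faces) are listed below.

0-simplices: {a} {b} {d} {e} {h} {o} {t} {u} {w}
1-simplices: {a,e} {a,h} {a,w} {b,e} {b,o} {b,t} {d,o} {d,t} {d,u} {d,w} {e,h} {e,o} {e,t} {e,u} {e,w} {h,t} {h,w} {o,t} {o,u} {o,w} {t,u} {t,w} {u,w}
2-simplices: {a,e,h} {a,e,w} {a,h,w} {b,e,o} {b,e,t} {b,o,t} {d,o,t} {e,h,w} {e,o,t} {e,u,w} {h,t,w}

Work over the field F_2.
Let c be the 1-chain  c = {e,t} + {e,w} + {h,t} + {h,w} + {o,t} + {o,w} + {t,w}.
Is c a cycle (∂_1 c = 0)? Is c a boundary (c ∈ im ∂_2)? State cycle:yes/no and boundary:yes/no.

n_0=9 n_1=23 n_2=11  [Z2]
∂1: piv[ae,ah,aw,be,bo,bt,do,du] rk=8  ker:dt,dw,eh,eo,et,eu,ew,ht,hw,ot,ou,ow,tu,tw,uw
∂2: piv[aeh,aew,ahw,beo,bet,bot,dot,euw,htw] rk=9  ker:ehw,eot
∂1c = 0
c vs im∂2: residual ≠ 0 ⇒ not boundary

cycle:yes boundary:no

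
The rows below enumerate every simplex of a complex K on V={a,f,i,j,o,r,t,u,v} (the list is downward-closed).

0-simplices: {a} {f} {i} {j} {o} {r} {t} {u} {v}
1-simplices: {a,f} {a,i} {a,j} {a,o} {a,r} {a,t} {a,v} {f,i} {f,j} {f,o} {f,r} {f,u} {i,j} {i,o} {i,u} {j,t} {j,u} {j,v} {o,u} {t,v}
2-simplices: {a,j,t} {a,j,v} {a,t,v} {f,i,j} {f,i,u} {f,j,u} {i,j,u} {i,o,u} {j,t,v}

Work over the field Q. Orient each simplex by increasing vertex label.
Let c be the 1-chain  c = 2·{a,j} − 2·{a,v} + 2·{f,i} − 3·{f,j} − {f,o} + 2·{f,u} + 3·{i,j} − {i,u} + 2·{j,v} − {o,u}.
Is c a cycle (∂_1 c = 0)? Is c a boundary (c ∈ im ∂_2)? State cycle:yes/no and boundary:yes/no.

n_0=9 n_1=20 n_2=9  [Q]
∂1: piv[af,ai,aj,ao,ar,at,av,fu] rk=8  ker:fi,fj,fo,fr,ij,io,iu,jt,ju,jv,ou,tv
∂2: piv[ajt,ajv,atv,fij,fiu,fju,iou] rk=7  ker:iju,jtv
∂1c = 0
c vs im∂2: residual ≠ 0 ⇒ not boundary

cycle:yes boundary:no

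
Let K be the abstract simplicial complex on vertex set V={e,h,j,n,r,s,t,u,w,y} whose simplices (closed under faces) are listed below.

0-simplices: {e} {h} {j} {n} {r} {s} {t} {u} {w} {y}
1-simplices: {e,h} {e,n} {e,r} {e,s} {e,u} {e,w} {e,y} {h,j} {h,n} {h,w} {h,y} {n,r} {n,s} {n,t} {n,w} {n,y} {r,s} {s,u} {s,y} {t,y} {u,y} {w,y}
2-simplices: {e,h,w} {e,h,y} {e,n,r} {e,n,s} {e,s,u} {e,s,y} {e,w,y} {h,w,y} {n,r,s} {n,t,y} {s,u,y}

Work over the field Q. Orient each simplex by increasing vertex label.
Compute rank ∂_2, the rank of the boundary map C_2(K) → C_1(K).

n_0=10 n_1=22 n_2=11  [Q]
∂1: piv[eh,en,er,es,eu,ew,ey,hj,nt] rk=9  ker:hn,hw,hy,nr,ns,nw,ny,rs,su,sy,ty,uy,wy
∂2: piv[ehw,ehy,enr,ens,esu,esy,ewy,nrs,nty,suy] rk=10  ker:hwy
rk∂_2=10

rank∂_2=10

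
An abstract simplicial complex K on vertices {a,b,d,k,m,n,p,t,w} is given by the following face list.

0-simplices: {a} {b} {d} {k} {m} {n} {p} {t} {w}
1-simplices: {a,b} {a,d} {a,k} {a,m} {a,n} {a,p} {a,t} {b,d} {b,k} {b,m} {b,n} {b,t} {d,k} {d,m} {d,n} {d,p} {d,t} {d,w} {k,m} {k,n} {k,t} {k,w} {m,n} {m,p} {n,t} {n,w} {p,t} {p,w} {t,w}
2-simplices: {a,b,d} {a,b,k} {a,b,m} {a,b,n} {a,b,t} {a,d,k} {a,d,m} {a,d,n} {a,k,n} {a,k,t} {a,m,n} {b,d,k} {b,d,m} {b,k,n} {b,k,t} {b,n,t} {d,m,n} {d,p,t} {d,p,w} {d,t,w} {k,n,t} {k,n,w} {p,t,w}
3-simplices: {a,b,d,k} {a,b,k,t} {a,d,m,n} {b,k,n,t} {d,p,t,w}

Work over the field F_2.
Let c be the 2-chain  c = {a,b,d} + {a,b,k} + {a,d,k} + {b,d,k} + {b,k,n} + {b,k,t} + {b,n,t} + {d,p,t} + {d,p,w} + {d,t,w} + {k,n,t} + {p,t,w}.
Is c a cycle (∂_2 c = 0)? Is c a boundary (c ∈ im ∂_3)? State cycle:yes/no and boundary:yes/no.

cycle:yes boundary:yes

n_0=9 n_1=29 n_2=23 n_3=5  [Z2]
∂1: piv[ab,ad,ak,am,an,ap,at,dw] rk=8  ker:bd,bk,bm,bn,bt,dk,dm,dn,dp,dt,km,kn,kt,kw,mn,mp,nt,nw,pt,pw,tw
∂2: piv[abd,abk,abm,abn,abt,adk,adm,adn,akn,akt,amn,bnt,dpt,dpw,dtw,knw] rk=16  ker:bdk,bdm,bkn,bkt,dmn,knt,ptw
∂3: piv[abdk,abkt,admn,bknt,dptw] rk=5
∂2c = 0
c vs im∂3: reduces to 0 ⇒ boundary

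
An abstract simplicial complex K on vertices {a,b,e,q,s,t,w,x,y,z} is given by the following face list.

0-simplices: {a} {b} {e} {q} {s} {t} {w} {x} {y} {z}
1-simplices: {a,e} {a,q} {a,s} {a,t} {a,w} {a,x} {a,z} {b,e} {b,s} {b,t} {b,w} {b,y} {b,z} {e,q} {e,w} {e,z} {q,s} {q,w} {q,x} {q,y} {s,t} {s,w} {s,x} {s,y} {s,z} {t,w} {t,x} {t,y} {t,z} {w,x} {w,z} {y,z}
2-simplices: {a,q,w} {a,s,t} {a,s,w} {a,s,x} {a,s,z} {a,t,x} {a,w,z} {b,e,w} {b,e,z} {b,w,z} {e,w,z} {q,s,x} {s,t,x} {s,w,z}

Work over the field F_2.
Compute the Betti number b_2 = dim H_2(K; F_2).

b_2=3

n_0=10 n_1=32 n_2=14  [Z2]
∂1: piv[ae,aq,as,at,aw,ax,az,be,by] rk=9  ker:bs,bt,bw,bz,eq,ew,ez,qs,qw,qx,qy,st,sw,sx,sy,sz,tw,tx,ty,tz,wx,wz,yz
∂2: piv[aqw,ast,asw,asx,asz,atx,awz,bew,bez,bwz,qsx] rk=11  ker:ewz,stx,swz
b_2=(14−11)−0=3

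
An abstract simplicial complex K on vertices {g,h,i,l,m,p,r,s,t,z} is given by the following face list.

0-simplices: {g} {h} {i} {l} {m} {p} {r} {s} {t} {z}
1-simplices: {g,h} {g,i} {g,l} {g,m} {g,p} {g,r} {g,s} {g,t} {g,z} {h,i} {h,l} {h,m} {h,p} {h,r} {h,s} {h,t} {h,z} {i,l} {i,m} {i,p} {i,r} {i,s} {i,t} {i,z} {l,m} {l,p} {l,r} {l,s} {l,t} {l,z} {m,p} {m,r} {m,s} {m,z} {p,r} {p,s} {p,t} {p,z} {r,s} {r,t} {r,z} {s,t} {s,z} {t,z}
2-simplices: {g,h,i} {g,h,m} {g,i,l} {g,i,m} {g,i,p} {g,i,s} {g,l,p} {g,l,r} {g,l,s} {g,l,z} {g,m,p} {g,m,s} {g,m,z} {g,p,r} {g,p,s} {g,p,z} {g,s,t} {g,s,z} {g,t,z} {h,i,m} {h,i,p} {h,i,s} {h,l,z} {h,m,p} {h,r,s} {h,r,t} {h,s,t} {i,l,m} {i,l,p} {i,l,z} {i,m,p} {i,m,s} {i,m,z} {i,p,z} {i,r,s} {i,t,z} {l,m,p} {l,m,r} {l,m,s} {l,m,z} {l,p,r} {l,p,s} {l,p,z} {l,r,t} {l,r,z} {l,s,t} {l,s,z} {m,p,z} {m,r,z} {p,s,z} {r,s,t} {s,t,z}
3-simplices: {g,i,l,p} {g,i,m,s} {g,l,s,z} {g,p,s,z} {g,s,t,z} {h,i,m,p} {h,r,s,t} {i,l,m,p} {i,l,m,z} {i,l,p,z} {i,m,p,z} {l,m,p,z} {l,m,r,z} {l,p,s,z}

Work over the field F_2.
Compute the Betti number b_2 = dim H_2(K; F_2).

n_0=10 n_1=44 n_2=52 n_3=14  [Z2]
∂1: piv[gh,gi,gl,gm,gp,gr,gs,gt,gz] rk=9  ker:hi,hl,hm,hp,hr,hs,ht,hz,il,im,ip,ir,is,it,iz,lm,lp,lr,ls,lt,lz,mp,mr,ms,mz,pr,ps,pt,pz,rs,rt,rz,st,sz,tz
∂2: piv[ghi,ghm,gil,gim,gip,gis,glp,glr,gls,glz,gmp,gms,gmz,gpr,gps,gpz,gst,gsz,gtz,hip,his,hlz,hrs,hrt,hst,ilm,ilz,irs,itz,lmr,lrt,lrz,lst] rk=33  ker:him,hmp,ilp,imp,ims,imz,ipz,lmp,lms,lmz,lpr,lps,lpz,lsz,mpz,mrz,psz,rst,stz
∂3: piv[gilp,gims,glsz,gpsz,gstz,himp,hrst,ilmp,ilmz,ilpz,impz,lmrz,lpsz] rk=13  ker:lmpz
b_2=(52−33)−13=6

b_2=6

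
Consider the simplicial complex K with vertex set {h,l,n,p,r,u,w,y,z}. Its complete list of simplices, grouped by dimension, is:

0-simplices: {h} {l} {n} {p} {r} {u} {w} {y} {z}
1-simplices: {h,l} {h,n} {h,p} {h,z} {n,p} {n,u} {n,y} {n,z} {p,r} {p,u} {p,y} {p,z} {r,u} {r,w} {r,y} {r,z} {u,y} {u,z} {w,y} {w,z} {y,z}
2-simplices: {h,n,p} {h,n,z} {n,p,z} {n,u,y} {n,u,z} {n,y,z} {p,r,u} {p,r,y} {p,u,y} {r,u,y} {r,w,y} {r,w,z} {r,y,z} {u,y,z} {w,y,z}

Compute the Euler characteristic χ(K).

χ(K)=3

n_0=9 n_1=21 n_2=15
χ=+9−21+15=3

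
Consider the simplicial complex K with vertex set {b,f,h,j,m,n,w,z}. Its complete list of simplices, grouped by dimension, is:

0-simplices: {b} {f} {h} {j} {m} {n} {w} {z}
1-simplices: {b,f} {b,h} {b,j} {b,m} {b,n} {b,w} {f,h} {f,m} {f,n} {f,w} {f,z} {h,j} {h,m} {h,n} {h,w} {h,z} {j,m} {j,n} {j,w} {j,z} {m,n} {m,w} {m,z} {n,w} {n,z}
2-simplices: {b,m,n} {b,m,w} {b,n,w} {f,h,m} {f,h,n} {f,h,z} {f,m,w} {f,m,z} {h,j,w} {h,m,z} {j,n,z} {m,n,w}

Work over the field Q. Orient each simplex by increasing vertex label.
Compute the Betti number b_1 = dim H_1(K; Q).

b_1=8

n_0=8 n_1=25 n_2=12  [Q]
∂1: piv[bf,bh,bj,bm,bn,bw,fz] rk=7  ker:fh,fm,fn,fw,hj,hm,hn,hw,hz,jm,jn,jw,jz,mn,mw,mz,nw,nz
∂2: piv[bmn,bmw,bnw,fhm,fhn,fhz,fmw,fmz,hjw,jnz] rk=10  ker:hmz,mnw
b_1=(25−7)−10=8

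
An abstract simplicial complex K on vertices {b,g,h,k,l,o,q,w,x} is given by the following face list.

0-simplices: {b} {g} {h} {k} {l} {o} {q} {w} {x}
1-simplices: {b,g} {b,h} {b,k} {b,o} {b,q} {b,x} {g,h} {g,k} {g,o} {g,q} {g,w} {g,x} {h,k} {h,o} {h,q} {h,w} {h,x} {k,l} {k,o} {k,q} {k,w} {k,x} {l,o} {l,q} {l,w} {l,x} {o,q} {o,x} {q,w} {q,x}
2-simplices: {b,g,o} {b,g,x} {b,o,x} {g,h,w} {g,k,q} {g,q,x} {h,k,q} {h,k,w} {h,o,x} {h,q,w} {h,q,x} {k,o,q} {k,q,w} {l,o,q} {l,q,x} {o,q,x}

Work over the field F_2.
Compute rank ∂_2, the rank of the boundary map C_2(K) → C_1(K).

n_0=9 n_1=30 n_2=16  [Z2]
∂1: piv[bg,bh,bk,bo,bq,bx,gw,kl] rk=8  ker:gh,gk,go,gq,gx,hk,ho,hq,hw,hx,ko,kq,kw,kx,lo,lq,lw,lx,oq,ox,qw,qx
∂2: piv[bgo,bgx,box,ghw,gkq,gqx,hkq,hkw,hox,hqw,hqx,koq,loq,lqx,oqx] rk=15  ker:kqw
rk∂_2=15

rank∂_2=15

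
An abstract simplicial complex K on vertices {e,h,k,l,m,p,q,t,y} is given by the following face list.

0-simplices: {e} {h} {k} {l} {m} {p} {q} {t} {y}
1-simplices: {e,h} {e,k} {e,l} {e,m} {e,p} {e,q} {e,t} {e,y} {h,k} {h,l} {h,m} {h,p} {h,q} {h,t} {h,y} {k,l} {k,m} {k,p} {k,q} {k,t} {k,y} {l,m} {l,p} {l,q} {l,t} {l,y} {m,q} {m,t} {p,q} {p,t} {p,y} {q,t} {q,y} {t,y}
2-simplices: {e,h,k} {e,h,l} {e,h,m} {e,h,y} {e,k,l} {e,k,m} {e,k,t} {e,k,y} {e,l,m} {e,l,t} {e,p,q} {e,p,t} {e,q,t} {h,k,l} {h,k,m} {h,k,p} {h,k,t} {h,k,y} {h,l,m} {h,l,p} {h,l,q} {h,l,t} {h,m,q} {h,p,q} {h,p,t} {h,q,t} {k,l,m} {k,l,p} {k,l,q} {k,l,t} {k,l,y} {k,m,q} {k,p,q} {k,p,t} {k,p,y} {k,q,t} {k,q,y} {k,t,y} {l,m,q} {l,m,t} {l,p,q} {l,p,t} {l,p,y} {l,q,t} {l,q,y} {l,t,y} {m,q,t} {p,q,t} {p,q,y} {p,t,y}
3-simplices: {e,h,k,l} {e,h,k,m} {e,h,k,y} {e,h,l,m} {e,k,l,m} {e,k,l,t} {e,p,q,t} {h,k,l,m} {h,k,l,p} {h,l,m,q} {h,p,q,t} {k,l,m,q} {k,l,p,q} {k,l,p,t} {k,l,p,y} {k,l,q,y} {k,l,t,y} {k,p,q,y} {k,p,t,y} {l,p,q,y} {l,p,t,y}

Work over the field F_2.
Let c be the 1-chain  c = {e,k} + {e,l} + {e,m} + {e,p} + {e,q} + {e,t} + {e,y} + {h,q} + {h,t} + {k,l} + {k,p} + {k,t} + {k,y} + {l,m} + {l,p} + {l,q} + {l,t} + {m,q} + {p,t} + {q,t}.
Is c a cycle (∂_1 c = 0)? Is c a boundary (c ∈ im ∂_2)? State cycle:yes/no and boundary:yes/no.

cycle:no boundary:no

n_0=9 n_1=34 n_2=50 n_3=21  [Z2]
∂1: piv[eh,ek,el,em,ep,eq,et,ey] rk=8  ker:hk,hl,hm,hp,hq,ht,hy,kl,km,kp,kq,kt,ky,lm,lp,lq,lt,ly,mq,mt,pq,pt,py,qt,qy,ty
∂2: piv[ehk,ehl,ehm,ehy,ekl,ekm,ekt,eky,elm,elt,epq,ept,eqt,hkp,hkt,hlp,hlq,hmq,hpq,hpt,klq,kly,kpy,kqy,kty,lmt] rk=26  ker:hkl,hkm,hky,hlm,hlt,hqt,klm,klp,klt,kmq,kpq,kpt,kqt,lmq,lpq,lpt,lpy,lqt,lqy,lty,mqt,pqt,pqy,pty
∂3: piv[ehkl,ehkm,ehky,ehlm,eklm,eklt,epqt,hklp,hlmq,hpqt,klmq,klpq,klpt,klpy,klqy,klty,kpqy,kpty] rk=18  ker:hklm,lpqy,lpty
∂1c = {e} + {k} + {m} + {q}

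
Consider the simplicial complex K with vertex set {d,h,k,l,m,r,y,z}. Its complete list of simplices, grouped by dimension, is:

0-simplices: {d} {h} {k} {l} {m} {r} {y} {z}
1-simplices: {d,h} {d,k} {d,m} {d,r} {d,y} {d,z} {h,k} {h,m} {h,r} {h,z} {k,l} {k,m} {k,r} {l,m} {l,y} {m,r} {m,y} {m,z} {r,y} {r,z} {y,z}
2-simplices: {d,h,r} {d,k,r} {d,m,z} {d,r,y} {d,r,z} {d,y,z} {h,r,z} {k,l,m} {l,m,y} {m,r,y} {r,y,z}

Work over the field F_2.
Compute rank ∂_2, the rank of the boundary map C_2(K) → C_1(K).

rank∂_2=10

n_0=8 n_1=21 n_2=11  [Z2]
∂1: piv[dh,dk,dm,dr,dy,dz,kl] rk=7  ker:hk,hm,hr,hz,km,kr,lm,ly,mr,my,mz,ry,rz,yz
∂2: piv[dhr,dkr,dmz,dry,drz,dyz,hrz,klm,lmy,mry] rk=10  ker:ryz
rk∂_2=10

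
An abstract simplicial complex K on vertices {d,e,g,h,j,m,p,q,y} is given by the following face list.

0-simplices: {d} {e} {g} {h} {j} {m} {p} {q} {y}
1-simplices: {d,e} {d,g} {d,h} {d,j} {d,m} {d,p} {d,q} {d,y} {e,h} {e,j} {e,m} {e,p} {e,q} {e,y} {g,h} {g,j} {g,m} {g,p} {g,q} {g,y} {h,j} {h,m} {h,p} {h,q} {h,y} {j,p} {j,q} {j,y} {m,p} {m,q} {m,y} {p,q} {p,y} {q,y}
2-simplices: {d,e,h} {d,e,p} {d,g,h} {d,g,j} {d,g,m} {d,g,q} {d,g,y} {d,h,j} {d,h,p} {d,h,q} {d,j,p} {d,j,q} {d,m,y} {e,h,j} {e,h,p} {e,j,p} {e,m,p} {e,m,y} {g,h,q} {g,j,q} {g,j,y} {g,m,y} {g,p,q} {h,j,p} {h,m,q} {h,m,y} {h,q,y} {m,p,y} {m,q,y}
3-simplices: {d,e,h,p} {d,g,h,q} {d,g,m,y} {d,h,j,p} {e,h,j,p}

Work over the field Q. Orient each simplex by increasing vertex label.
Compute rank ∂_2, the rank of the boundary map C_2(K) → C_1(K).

rank∂_2=22

n_0=9 n_1=34 n_2=29 n_3=5  [Q]
∂1: piv[de,dg,dh,dj,dm,dp,dq,dy] rk=8  ker:eh,ej,em,ep,eq,ey,gh,gj,gm,gp,gq,gy,hj,hm,hp,hq,hy,jp,jq,jy,mp,mq,my,pq,py,qy
∂2: piv[deh,dep,dgh,dgj,dgm,dgq,dgy,dhj,dhp,dhq,djp,djq,dmy,ehj,emp,emy,gjy,gpq,hmq,hmy,hqy,mpy] rk=22  ker:ehp,ejp,ghq,gjq,gmy,hjp,mqy
∂3: piv[dehp,dghq,dgmy,dhjp,ehjp] rk=5
rk∂_2=22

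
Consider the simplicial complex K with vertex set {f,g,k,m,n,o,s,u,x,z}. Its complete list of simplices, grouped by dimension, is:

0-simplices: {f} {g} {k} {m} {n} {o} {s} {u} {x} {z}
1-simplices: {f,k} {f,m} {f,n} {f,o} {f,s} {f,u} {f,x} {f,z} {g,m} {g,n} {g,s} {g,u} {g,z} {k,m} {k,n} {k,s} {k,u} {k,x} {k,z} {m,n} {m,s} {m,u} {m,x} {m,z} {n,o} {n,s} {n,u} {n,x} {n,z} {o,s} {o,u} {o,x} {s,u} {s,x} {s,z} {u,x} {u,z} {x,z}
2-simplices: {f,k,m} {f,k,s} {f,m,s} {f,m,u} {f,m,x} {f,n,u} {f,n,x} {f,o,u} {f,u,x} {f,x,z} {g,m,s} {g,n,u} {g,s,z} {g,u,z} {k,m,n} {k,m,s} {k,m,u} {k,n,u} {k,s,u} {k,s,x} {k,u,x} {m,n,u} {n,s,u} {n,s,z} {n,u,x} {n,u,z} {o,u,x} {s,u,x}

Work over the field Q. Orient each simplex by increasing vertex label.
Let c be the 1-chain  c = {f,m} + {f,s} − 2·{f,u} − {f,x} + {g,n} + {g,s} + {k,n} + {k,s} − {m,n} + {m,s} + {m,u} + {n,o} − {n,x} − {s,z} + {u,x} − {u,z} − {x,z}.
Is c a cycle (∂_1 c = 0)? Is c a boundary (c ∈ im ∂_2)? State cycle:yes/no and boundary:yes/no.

cycle:no boundary:no

n_0=10 n_1=38 n_2=28  [Q]
∂1: piv[fk,fm,fn,fo,fs,fu,fx,fz,gm] rk=9  ker:gn,gs,gu,gz,km,kn,ks,ku,kx,kz,mn,ms,mu,mx,mz,no,ns,nu,nx,nz,os,ou,ox,su,sx,sz,ux,uz,xz
∂2: piv[fkm,fks,fms,fmu,fmx,fnu,fnx,fou,fux,fxz,gms,gnu,gsz,guz,kmn,kmu,knu,ksu,ksx,kux,nsu,nsz,nuz,oux] rk=24  ker:kms,mnu,nux,sux
∂1c = {f} − 2·{g} − 2·{k} + {n} + {o} + 5·{s} − {u} − 3·{z}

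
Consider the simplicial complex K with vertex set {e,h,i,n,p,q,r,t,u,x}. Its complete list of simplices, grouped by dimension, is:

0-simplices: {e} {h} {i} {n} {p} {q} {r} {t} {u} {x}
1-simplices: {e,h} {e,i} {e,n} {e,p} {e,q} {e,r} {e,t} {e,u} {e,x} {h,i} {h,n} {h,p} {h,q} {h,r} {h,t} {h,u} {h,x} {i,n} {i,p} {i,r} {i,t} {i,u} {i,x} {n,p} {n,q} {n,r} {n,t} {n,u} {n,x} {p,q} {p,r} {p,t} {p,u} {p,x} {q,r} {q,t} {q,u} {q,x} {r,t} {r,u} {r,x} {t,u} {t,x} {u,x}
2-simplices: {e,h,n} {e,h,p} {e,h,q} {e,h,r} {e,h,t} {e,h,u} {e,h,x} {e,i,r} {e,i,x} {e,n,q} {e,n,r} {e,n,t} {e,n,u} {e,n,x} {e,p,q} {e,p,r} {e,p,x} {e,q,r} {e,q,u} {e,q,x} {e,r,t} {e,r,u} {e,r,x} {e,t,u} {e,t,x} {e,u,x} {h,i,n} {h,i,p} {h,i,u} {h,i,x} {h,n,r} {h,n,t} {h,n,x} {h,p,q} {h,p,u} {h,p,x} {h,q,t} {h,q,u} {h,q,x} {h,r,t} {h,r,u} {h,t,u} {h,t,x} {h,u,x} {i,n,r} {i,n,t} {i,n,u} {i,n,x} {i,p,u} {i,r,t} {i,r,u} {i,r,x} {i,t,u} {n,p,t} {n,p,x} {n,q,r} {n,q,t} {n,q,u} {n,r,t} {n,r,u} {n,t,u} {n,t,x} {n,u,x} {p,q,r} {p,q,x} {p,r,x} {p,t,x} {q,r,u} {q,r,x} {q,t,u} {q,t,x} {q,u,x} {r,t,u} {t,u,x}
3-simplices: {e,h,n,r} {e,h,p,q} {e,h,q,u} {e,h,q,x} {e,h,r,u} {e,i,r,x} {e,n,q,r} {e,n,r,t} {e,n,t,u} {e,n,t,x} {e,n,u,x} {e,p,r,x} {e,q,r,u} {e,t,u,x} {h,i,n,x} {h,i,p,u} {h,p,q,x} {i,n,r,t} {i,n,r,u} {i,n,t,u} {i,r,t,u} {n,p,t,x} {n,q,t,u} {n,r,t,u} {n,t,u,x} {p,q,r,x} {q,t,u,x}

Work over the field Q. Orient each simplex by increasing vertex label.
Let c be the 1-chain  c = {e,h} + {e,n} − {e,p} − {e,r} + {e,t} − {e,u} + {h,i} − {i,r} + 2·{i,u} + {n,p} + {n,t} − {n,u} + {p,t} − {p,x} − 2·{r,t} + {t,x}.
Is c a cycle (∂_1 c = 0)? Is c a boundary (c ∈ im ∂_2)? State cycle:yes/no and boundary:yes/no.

cycle:yes boundary:yes

n_0=10 n_1=44 n_2=74 n_3=27  [Q]
∂1: piv[eh,ei,en,ep,eq,er,et,eu,ex] rk=9  ker:hi,hn,hp,hq,hr,ht,hu,hx,in,ip,ir,it,iu,ix,np,nq,nr,nt,nu,nx,pq,pr,pt,pu,px,qr,qt,qu,qx,rt,ru,rx,tu,tx,ux
∂2: piv[ehn,ehp,ehq,ehr,eht,ehu,ehx,eir,eix,enq,enr,ent,enu,enx,epq,epr,epx,eqr,equ,eqx,ert,eru,erx,etu,etx,eux,hin,hip,hiu,hix,hpu,hqt,int,npt,npx] rk=35  ker:hnr,hnt,hnx,hpq,hpx,hqu,hqx,hrt,hru,htu,htx,hux,inr,inu,inx,ipu,irt,iru,irx,itu,nqr,nqt,nqu,nrt,nru,ntu,ntx,nux,pqr,pqx,prx,ptx,qru,qrx,qtu,qtx,qux,rtu,tux
∂3: piv[ehnr,ehpq,ehqu,ehqx,ehru,eirx,enqr,enrt,entu,entx,enux,eprx,eqru,etux,hinx,hipu,hpqx,inrt,inru,intu,irtu,nptx,nqtu,pqrx,qtux] rk=25  ker:nrtu,ntux
∂1c = 0
c vs im∂2: reduces to 0 ⇒ boundary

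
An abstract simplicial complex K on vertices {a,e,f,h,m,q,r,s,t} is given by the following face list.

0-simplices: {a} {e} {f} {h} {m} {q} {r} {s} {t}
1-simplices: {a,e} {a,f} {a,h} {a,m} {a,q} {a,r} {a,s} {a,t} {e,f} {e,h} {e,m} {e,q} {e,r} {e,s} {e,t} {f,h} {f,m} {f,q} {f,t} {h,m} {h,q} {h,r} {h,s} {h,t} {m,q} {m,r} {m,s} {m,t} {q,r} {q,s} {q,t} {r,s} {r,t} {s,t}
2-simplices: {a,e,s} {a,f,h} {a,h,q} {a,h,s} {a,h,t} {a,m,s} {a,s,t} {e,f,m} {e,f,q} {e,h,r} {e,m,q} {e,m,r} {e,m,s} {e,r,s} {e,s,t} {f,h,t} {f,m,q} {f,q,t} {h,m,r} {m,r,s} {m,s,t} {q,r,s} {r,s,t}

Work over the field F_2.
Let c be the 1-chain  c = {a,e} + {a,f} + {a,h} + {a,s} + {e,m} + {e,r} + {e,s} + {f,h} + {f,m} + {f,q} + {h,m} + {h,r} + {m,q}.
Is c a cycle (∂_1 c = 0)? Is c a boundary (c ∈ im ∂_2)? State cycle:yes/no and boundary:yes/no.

n_0=9 n_1=34 n_2=23  [Z2]
∂1: piv[ae,af,ah,am,aq,ar,as,at] rk=8  ker:ef,eh,em,eq,er,es,et,fh,fm,fq,ft,hm,hq,hr,hs,ht,mq,mr,ms,mt,qr,qs,qt,rs,rt,st
∂2: piv[aes,afh,ahq,ahs,aht,ams,ast,efm,efq,ehr,emq,emr,ems,ers,est,fht,fqt,hmr,mst,qrs,rst] rk=21  ker:fmq,mrs
∂1c = 0
c vs im∂2: reduces to 0 ⇒ boundary

cycle:yes boundary:yes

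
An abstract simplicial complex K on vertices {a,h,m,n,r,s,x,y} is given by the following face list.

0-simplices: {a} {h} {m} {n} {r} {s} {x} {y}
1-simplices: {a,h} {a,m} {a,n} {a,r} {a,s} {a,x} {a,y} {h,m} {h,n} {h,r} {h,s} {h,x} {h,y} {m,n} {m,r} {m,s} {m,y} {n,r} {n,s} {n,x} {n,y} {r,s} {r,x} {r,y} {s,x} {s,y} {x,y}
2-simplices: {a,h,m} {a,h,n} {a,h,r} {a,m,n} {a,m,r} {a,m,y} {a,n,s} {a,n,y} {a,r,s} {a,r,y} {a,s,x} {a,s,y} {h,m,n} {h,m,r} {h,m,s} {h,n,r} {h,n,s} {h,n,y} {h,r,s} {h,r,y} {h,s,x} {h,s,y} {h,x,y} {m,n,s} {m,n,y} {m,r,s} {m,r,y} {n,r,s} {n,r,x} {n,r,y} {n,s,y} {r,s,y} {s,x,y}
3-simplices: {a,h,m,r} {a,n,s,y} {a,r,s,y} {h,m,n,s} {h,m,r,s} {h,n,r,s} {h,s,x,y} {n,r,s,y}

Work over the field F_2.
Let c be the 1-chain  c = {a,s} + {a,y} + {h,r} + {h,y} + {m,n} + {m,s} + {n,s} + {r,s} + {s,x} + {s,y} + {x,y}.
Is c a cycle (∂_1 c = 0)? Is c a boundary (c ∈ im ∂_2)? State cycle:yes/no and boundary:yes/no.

n_0=8 n_1=27 n_2=33 n_3=8  [Z2]
∂1: piv[ah,am,an,ar,as,ax,ay] rk=7  ker:hm,hn,hr,hs,hx,hy,mn,mr,ms,my,nr,ns,nx,ny,rs,rx,ry,sx,sy,xy
∂2: piv[ahm,ahn,ahr,amn,amr,amy,ans,any,ars,ary,asx,asy,hms,hnr,hns,hny,hsx,hxy,nrx] rk=19  ker:hmn,hmr,hrs,hry,hsy,mns,mny,mrs,mry,nrs,nry,nsy,rsy,sxy
∂3: piv[ahmr,ansy,arsy,hmns,hmrs,hnrs,hsxy,nrsy] rk=8
∂1c = 0
c vs im∂2: reduces to 0 ⇒ boundary

cycle:yes boundary:yes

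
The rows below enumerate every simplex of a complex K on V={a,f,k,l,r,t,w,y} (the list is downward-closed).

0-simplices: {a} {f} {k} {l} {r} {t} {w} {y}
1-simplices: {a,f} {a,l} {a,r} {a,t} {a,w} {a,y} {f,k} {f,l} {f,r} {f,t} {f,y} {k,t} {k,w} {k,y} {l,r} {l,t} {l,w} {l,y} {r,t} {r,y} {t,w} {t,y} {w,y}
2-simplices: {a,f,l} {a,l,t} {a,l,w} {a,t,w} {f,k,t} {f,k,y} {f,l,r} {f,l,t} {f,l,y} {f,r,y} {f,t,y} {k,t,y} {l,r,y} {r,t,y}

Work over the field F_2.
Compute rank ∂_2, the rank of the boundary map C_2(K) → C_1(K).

rank∂_2=12

n_0=8 n_1=23 n_2=14  [Z2]
∂1: piv[af,al,ar,at,aw,ay,fk] rk=7  ker:fl,fr,ft,fy,kt,kw,ky,lr,lt,lw,ly,rt,ry,tw,ty,wy
∂2: piv[afl,alt,alw,atw,fkt,fky,flr,flt,fly,fry,fty,rty] rk=12  ker:kty,lry
rk∂_2=12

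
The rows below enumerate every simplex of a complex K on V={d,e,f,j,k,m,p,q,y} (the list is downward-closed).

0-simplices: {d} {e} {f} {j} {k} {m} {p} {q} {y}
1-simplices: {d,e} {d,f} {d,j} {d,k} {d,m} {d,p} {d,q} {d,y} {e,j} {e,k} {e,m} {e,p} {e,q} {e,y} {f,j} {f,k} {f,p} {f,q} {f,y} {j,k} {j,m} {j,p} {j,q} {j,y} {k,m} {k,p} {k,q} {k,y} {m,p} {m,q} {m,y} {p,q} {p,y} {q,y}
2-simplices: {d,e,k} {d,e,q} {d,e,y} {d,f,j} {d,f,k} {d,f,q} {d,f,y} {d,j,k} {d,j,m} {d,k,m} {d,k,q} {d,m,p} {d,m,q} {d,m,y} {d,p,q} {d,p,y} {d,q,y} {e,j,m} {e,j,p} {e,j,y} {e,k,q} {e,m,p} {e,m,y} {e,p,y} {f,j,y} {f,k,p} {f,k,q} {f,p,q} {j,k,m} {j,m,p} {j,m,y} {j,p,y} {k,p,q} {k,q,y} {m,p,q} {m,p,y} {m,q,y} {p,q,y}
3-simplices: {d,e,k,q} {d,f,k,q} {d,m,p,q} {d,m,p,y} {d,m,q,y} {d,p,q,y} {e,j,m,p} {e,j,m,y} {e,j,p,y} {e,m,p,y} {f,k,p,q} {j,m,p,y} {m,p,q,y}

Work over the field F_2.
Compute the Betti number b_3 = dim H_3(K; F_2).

b_3=2

n_0=9 n_1=34 n_2=38 n_3=13  [Z2]
∂1: piv[de,df,dj,dk,dm,dp,dq,dy] rk=8  ker:ej,ek,em,ep,eq,ey,fj,fk,fp,fq,fy,jk,jm,jp,jq,jy,km,kp,kq,ky,mp,mq,my,pq,py,qy
∂2: piv[dek,deq,dey,dfj,dfk,dfq,dfy,djk,djm,dkm,dkq,dmp,dmq,dmy,dpq,dpy,dqy,ejm,ejp,ejy,emp,emy,fkp,fpq,kqy] rk=25  ker:ekq,epy,fjy,fkq,jkm,jmp,jmy,jpy,kpq,mpq,mpy,mqy,pqy
∂3: piv[dekq,dfkq,dmpq,dmpy,dmqy,dpqy,ejmp,ejmy,ejpy,empy,fkpq] rk=11  ker:jmpy,mpqy
b_3=(13−11)−0=2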